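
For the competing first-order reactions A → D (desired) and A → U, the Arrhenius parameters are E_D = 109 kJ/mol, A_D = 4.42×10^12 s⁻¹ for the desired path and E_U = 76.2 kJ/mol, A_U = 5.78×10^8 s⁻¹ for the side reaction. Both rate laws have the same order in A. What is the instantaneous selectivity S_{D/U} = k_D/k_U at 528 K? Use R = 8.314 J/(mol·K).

4.35

With equal orders, S_{D/U} = k_D/k_U = (A_D/A_U)·exp[(E_U−E_D)/(RT)].
(E_U−E_D)/(RT) = (76.2−109)×10³/(8.314×528) = -32800/4390 = -7.472.
k_D/k_U = (4.42×10^12/5.78×10^8)·exp(-7.472) = 7647 × 5.689×10^-4 = 4.35.
Since E_D > E_U, raising the temperature improves selectivity toward D.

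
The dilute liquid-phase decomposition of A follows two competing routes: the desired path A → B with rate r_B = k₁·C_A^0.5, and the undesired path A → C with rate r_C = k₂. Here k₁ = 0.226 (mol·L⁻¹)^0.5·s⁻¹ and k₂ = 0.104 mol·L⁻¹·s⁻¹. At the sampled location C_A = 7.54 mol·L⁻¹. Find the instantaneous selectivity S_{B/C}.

5.97

S_{B/C} = r_B/r_C = (k₁·C_A^0.5)/(k₂) = (k₁/k₂)·C_A^0.5.
= (0.226×7.540^0.5) / (0.104) = 0.6206/0.1040 = 5.97.
Since the desired path is higher order in A, keeping C_A high (PFR or concentrated feed) favours B.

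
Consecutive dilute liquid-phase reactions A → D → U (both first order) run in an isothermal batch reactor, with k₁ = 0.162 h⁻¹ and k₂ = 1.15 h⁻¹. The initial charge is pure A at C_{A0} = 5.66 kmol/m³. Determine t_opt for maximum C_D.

The intermediate peaks when r₁ = r₂, i.e. k₁e^(−k₁t) = k₂e^(−k₂t), giving t_opt = ln(k₂/k₁)/(k₂−k₁).
= ln(1.15/0.162)/(1.15−0.162) = ln(7.099)/0.9880 = 1.960/0.9880 = 1.98 h.

1.98 h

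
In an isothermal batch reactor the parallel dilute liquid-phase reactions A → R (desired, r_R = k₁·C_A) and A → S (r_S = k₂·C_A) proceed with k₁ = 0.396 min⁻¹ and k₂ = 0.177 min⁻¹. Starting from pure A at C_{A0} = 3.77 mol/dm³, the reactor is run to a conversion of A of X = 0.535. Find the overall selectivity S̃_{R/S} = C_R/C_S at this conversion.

C_A = C_{A0}(1−X) = 1.753 mol/dm³.
Both paths are first order in A, so the instantaneous fraction to R is constant: dC_R/d(−C_A) = k₁/(k₁+k₂) = 0.6911.
C_R = 0.6911·(C_{A0}−C_A) = 0.6911×2.017 = 1.39 mol/dm³.
C_S = (C_{A0}−C_A)−C_R = 0.6230 mol/dm³; S̃_{R/S} = 1.394/0.6230 = 2.24.

2.24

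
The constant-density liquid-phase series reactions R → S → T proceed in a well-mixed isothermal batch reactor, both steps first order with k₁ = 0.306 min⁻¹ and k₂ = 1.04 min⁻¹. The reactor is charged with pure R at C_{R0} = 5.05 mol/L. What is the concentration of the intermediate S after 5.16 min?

The intermediate concentration in a first-order A→B→C sequence is C_S = k₁C_{R0}(e^(−k₁t) − e^(−k₂t))/(k₂−k₁).
e^(−k₁t) = e^(−0.306×5.16) = e^(−1.579) = 0.2062; e^(−k₂t) = e^(−5.366) = 0.004671.
C_S = 0.306×5.05/(1.04−0.306) × (0.2062−0.004671) = 2.105×0.2015 = 0.4243 mol/L.

0.424 mol/L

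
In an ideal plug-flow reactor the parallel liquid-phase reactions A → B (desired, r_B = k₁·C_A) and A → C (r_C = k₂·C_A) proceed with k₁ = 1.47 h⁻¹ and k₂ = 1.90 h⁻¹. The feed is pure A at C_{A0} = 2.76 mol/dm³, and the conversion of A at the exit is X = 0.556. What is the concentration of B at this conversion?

0.669 mol/dm³

C_A = C_{A0}(1−X) = 1.225 mol/dm³.
Both paths are first order in A, so the instantaneous fraction to B is constant: dC_B/d(−C_A) = k₁/(k₁+k₂) = 0.4362.
C_B = 0.4362·(C_{A0}−C_A) = 0.4362×1.535 = 0.669 mol/dm³.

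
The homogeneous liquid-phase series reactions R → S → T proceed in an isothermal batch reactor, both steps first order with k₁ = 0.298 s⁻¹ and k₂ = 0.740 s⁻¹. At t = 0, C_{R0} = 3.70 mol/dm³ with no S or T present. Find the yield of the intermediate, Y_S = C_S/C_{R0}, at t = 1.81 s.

The intermediate concentration in a first-order A→B→C sequence is C_S = k₁C_{R0}(e^(−k₁t) − e^(−k₂t))/(k₂−k₁).
e^(−k₁t) = e^(−0.298×1.81) = e^(−0.5394) = 0.5831; e^(−k₂t) = e^(−1.339) = 0.2620.
C_S = 0.298×3.70/(0.740−0.298) × (0.5831−0.2620) = 2.495×0.3211 = 0.8010 mol/dm³.
Y_S = C_S/C_{R0} = 0.8010/3.70 = 0.216.

0.216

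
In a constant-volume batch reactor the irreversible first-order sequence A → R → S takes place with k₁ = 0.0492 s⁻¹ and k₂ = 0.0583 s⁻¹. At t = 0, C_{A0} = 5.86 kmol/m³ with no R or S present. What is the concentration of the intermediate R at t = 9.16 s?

For first-order series with pure A initially, C_R(t) = k₁C_{A0}/(k₂−k₁)·(e^(−k₁t) − e^(−k₂t)).
e^(−k₁t) = e^(−0.0492×9.16) = e^(−0.4507) = 0.6372; e^(−k₂t) = e^(−0.5340) = 0.5862.
C_R = 0.0492×5.86/(0.0583−0.0492) × (0.6372−0.5862) = 31.68×0.05096 = 1.615 kmol/m³.

1.61 kmol/m³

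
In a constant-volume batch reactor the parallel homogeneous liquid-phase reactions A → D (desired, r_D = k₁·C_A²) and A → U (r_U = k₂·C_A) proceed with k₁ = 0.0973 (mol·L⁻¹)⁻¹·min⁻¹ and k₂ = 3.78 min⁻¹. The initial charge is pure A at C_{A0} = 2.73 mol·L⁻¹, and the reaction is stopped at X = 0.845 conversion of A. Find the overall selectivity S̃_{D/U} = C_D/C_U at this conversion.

C_A = C_{A0}(1−X) = 0.4232 mol·L⁻¹.
Along a PFR/batch, dC_U/dC_A = −r_U/(r_D+r_U) = −k₂/(k₂+k₁·C_A).
Integrating from C_{A0} to C_A: C_U = (3.78/0.0973)·ln[(3.78+0.0973·2.73)/(3.78+0.0973·0.423)] = 38.85·ln(4.046/3.821) = 2.217 mol·L⁻¹.
Then C_D = (C_{A0}−C_A) − C_U = 2.307 − 2.217 = 0.08936 mol·L⁻¹.
S̃_{D/U} = C_D/C_U = 0.08936/2.217 = 0.0403.

0.0403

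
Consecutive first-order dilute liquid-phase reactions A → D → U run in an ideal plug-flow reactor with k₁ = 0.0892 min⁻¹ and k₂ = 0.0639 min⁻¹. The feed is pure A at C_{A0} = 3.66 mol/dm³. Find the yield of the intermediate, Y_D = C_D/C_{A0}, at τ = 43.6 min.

The intermediate concentration in a first-order A→B→C sequence is C_D = k₁C_{A0}(e^(−k₁τ) − e^(−k₂τ))/(k₂−k₁).
e^(−k₁τ) = e^(−0.0892×43.6) = e^(−3.889) = 0.02046; e^(−k₂τ) = e^(−2.786) = 0.06166.
C_D = 0.0892×3.66/(0.0639−0.0892) × (0.02046−0.06166) = (-12.90)×(-0.04120) = 0.5317 mol/dm³.
Y_D = C_D/C_{A0} = 0.5317/3.66 = 0.145.

0.145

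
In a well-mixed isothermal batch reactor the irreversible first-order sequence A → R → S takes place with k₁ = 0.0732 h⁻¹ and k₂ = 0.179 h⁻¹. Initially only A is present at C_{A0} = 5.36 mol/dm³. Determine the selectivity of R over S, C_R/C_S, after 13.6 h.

0.448

The intermediate concentration in a first-order A→B→C sequence is C_R = k₁C_{A0}(e^(−k₁t) − e^(−k₂t))/(k₂−k₁).
e^(−k₁t) = e^(−0.0732×13.6) = e^(−0.9955) = 0.3695; e^(−k₂t) = e^(−2.434) = 0.08765.
C_R = 0.0732×5.36/(0.179−0.0732) × (0.3695−0.08765) = 3.708×0.2819 = 1.045 mol/dm³.
C_A = C_{A0}e^(−k₁t) = 1.981 mol/dm³, so C_S = C_{A0}−C_A−C_R = 2.334 mol/dm³; C_R/C_S = 0.448.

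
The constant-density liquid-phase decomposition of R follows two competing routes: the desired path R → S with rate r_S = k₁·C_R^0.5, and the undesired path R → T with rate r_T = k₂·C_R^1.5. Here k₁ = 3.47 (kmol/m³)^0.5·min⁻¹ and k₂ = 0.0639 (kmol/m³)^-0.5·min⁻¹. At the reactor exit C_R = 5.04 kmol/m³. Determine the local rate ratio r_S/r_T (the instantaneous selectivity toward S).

10.8

S_{S/T} = r_S/r_T = (k₁·C_R^0.5)/(k₂·C_R^1.5) = (k₁/k₂)·C_R⁻¹.
= (3.47×5.040^0.5) / (0.0639×5.040^1.5) = 7.790/0.7230 = 10.8.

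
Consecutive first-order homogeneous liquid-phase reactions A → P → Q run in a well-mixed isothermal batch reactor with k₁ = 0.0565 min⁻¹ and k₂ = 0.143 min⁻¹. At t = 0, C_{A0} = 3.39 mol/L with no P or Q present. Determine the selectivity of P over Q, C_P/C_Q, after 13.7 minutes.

Solving the coupled first-order balances gives C_P(t) = [k₁/(k₂−k₁)]·C_{A0}·(e^(−k₁t) − e^(−k₂t)).
e^(−k₁t) = e^(−0.0565×13.7) = e^(−0.7741) = 0.4611; e^(−k₂t) = e^(−1.959) = 0.1410.
C_P = 0.0565×3.39/(0.143−0.0565) × (0.4611−0.1410) = 2.214×0.3202 = 0.7089 mol/L.
C_A = C_{A0}e^(−k₁t) = 1.563 mol/L, so C_Q = C_{A0}−C_A−C_P = 1.118 mol/L; C_P/C_Q = 0.634.

0.634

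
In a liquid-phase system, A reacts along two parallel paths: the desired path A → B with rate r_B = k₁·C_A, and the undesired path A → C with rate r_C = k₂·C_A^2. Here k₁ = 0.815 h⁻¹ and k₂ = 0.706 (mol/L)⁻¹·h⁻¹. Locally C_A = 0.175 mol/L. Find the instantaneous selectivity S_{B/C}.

S_{B/C} = r_B/r_C = (k₁·C_A)/(k₂·C_A^2) = (k₁/k₂)·C_A⁻¹.
= (0.815×0.1750) / (0.706×0.1750^2) = 0.1426/0.02162 = 6.60.

6.60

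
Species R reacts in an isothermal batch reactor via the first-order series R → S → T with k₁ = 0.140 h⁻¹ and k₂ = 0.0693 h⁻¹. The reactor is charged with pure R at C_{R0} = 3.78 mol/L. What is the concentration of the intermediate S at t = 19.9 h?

1.42 mol/L

For first-order series with pure R initially, C_S(t) = k₁C_{R0}/(k₂−k₁)·(e^(−k₁t) − e^(−k₂t)).
e^(−k₁t) = e^(−0.140×19.9) = e^(−2.786) = 0.06167; e^(−k₂t) = e^(−1.379) = 0.2518.
C_S = 0.140×3.78/(0.0693−0.140) × (0.06167−0.2518) = (-7.485)×(-0.1901) = 1.423 mol/L.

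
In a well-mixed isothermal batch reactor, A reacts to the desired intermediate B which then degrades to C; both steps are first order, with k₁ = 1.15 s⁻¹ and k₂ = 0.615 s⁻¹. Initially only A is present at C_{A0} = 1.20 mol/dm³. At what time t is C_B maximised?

1.17 s

The intermediate peaks when r₁ = r₂, i.e. k₁e^(−k₁t) = k₂e^(−k₂t), giving t_opt = ln(k₂/k₁)/(k₂−k₁).
= ln(0.615/1.15)/(0.615−1.15) = ln(0.5348)/-0.5350 = -0.6259/-0.5350 = 1.17 s.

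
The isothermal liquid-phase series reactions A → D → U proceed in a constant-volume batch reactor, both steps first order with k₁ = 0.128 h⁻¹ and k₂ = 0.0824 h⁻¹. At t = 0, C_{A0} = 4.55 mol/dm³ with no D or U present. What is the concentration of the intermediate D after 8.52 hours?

Solving the coupled first-order balances gives C_D(t) = [k₁/(k₂−k₁)]·C_{A0}·(e^(−k₁t) − e^(−k₂t)).
e^(−k₁t) = e^(−0.128×8.52) = e^(−1.091) = 0.3360; e^(−k₂t) = e^(−0.7020) = 0.4956.
C_D = 0.128×4.55/(0.0824−0.128) × (0.3360−0.4956) = (-12.77)×(-0.1595) = 2.038 mol/dm³.

2.04 mol/dm³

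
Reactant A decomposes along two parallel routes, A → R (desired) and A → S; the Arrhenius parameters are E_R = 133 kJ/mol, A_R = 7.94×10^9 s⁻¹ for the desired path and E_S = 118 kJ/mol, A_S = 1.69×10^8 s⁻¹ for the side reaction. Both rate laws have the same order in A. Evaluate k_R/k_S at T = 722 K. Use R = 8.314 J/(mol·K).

Since both paths have the same order in A, the concentration cancels and S_{R/S} = k_R/k_S = (A_R/A_S)·exp[(E_S−E_R)/(RT)].
(E_S−E_R)/(RT) = (118−133)×10³/(8.314×722) = -15000/6003 = -2.499.
k_R/k_S = (7.94×10^9/1.69×10^8)·exp(-2.499) = 46.98 × 0.08218 = 3.86.
Since E_R > E_S, raising the temperature improves selectivity toward R.

3.86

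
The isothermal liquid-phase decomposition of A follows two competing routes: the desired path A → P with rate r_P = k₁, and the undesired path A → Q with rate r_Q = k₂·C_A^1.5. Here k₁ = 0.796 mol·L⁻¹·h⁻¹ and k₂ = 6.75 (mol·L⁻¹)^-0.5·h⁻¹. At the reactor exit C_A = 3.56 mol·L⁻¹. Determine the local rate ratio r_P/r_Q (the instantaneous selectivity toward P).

0.0176

S_{P/Q} = r_P/r_Q = (k₁)/(k₂·C_A^1.5) = (k₁/k₂)·C_A^-1.5.
= (0.796) / (6.75×3.560^1.5) = 0.7960/45.34 = 0.0176.
The undesired path is higher order in A, so low C_A (CSTR or dilute feed) favours P.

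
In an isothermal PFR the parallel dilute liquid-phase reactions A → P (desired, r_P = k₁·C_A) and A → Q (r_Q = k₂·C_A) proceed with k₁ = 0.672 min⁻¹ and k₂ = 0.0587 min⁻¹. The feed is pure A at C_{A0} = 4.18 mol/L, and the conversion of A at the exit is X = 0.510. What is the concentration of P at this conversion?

C_A = C_{A0}(1−X) = 2.048 mol/L.
Both paths are first order in A, so the instantaneous fraction to P is constant: dC_P/d(−C_A) = k₁/(k₁+k₂) = 0.9197.
C_P = 0.9197·(C_{A0}−C_A) = 0.9197×2.132 = 1.96 mol/L.

1.96 mol/L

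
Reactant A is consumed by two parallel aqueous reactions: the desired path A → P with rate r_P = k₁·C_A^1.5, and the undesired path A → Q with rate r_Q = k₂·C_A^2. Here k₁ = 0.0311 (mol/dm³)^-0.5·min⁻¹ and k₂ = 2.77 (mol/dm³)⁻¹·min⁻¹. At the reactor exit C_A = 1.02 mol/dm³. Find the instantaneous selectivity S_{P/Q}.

0.0111

S_{P/Q} = r_P/r_Q = (k₁·C_A^1.5)/(k₂·C_A^2) = (k₁/k₂)·C_A^-0.5.
= (0.0311×1.020^1.5) / (2.77×1.020^2) = 0.03204/2.882 = 0.0111.
The undesired path is higher order in A, so low C_A (CSTR or dilute feed) favours P.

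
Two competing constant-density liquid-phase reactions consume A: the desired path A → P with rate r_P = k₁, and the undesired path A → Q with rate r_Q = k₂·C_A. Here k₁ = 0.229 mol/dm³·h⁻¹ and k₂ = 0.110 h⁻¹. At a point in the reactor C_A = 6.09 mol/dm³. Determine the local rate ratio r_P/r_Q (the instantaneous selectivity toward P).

S_{P/Q} = r_P/r_Q = (k₁)/(k₂·C_A) = (k₁/k₂)·C_A⁻¹.
= (0.229) / (0.110×6.090) = 0.2290/0.6699 = 0.342.

0.342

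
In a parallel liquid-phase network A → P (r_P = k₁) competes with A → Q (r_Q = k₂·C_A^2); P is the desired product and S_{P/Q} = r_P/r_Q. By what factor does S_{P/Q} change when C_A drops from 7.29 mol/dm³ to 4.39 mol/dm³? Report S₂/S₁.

2.76

S_{P/Q} = (k₁/k₂)·C_A^-2, so S₂/S₁ = (C_{A,2}/C_{A,1})^-2.
= (4.39/7.29)^(-2) = (0.6022)^(-2) = 2.76.
Selectivity toward P rises as C_A falls — low-concentration operation is favoured.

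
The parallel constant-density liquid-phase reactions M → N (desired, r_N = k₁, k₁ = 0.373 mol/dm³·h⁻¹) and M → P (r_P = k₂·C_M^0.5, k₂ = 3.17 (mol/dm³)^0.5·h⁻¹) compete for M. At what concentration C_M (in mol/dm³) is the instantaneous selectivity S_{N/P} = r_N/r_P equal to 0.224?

S_{N/P} = (k₁/k₂)·C_M^-0.5 ⇒ C_M = (S·k₂/k₁)^(-2).
= (0.224×3.17/0.373)^(-2) = (1.904)^(-2) = 0.276 mol/dm³.

0.276 mol/dm³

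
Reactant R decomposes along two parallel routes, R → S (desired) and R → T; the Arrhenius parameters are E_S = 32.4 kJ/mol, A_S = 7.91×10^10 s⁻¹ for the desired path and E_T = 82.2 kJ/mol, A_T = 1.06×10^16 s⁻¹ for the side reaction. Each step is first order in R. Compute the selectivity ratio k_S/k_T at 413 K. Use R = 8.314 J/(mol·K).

Since both paths have the same order in R, the concentration cancels and S_{S/T} = k_S/k_T = (A_S/A_T)·exp[(E_T−E_S)/(RT)].
(E_T−E_S)/(RT) = (82.2−32.4)×10³/(8.314×413) = 49800/3434 = 14.50.
k_S/k_T = (7.91×10^10/1.06×10^16)·exp(14.50) = 7.462×10^-6 × 1.989×10^6 = 14.8.

14.8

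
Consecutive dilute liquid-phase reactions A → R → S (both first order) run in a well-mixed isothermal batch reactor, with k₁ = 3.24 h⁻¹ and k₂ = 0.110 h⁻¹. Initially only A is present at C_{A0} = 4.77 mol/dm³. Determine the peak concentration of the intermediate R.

4.24 mol/dm³

Evaluating C_R at t_opt = ln(k₂/k₁)/(k₂−k₁) gives C_{R,max}/C_{A0} = (k₁/k₂)^[k₂/(k₂−k₁)].
= (3.24/0.110)^(0.110/(0.110−3.24)) = (29.45)^(-0.03514) = 0.8879.
C_{R,max} = 0.8879×4.77 = 4.24 mol/dm³.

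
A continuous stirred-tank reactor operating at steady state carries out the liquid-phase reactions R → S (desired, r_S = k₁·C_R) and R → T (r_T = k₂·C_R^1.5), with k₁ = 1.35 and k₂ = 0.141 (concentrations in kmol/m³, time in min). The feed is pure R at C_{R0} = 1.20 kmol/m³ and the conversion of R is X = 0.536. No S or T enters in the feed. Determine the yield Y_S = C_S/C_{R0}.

Exit C_R = C_{R0}(1−X) = 1.20×0.464 = 0.5568 kmol/m³.
A CSTR operates uniformly at the exit composition, giving r_S = 0.7517 and r_T = 0.05858 (each k·C_R^n at C_R = 0.5568).
Fraction of consumed R going to S: r_S/(r_S+r_T) = 0.9277.
C_S = 0.9277·C_{R0}·X = 0.9277×1.20×0.536 = 0.597 kmol/m³; Y_S = C_S/C_{R0} = 0.497.

0.497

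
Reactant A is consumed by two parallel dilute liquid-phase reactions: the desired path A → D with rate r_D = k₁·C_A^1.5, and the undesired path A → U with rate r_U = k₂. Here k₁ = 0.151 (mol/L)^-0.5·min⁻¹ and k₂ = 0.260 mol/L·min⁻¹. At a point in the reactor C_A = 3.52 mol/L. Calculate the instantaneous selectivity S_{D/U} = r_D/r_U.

3.84

S_{D/U} = r_D/r_U = (k₁·C_A^1.5)/(k₂) = (k₁/k₂)·C_A^1.5.
= (0.151×3.520^1.5) / (0.260) = 0.9972/0.2600 = 3.84.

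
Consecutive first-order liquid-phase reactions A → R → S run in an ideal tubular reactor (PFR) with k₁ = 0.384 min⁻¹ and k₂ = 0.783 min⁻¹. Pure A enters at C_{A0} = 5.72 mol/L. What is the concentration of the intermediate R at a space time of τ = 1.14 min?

1.30 mol/L

Solving the coupled first-order balances gives C_R(τ) = [k₁/(k₂−k₁)]·C_{A0}·(e^(−k₁τ) − e^(−k₂τ)).
e^(−k₁τ) = e^(−0.384×1.14) = e^(−0.4378) = 0.6455; e^(−k₂τ) = e^(−0.8926) = 0.4096.
C_R = 0.384×5.72/(0.783−0.384) × (0.6455−0.4096) = 5.505×0.2359 = 1.299 mol/L.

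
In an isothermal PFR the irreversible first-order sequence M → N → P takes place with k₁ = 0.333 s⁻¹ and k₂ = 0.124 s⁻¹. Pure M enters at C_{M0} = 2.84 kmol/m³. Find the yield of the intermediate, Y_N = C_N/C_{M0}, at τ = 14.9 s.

For first-order series with pure M initially, C_N(τ) = k₁C_{M0}/(k₂−k₁)·(e^(−k₁τ) − e^(−k₂τ)).
e^(−k₁τ) = e^(−0.333×14.9) = e^(−4.962) = 0.007001; e^(−k₂τ) = e^(−1.848) = 0.1576.
C_N = 0.333×2.84/(0.124−0.333) × (0.007001−0.1576) = (-4.525)×(-0.1506) = 0.6815 kmol/m³.
Y_N = C_N/C_{M0} = 0.6815/2.84 = 0.240.

0.240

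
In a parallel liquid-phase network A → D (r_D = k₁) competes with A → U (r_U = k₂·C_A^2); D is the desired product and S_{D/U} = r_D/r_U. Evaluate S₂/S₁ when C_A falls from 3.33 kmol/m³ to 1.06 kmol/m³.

S_{D/U} = (k₁/k₂)·C_A^-2, so S₂/S₁ = (C_{A,2}/C_{A,1})^-2.
= (1.06/3.33)^(-2) = (0.3183)^(-2) = 9.87.

9.87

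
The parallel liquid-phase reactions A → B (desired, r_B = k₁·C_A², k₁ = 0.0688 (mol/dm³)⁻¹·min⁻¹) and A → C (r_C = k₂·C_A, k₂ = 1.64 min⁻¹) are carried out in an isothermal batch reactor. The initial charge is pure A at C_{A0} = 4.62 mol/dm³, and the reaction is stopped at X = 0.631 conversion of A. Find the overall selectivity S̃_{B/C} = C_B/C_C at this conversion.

0.132

C_A = C_{A0}(1−X) = 1.705 mol/dm³.
Along a PFR/batch, dC_C/dC_A = −r_C/(r_B+r_C) = −k₂/(k₂+k₁·C_A).
Integrating from C_{A0} to C_A: C_C = (1.64/0.0688)·ln[(1.64+0.0688·4.62)/(1.64+0.0688·1.70)] = 23.84·ln(1.958/1.757) = 2.576 mol/dm³.
Then C_B = (C_{A0}−C_A) − C_C = 2.915 − 2.576 = 0.3389 mol/dm³.
S̃_{B/C} = C_B/C_C = 0.3389/2.576 = 0.132.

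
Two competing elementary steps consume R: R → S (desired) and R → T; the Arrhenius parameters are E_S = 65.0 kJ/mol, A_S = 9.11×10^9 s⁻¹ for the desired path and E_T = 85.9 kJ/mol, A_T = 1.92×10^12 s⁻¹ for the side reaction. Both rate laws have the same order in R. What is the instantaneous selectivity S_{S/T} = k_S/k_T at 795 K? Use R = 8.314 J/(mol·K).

0.112

Since both paths have the same order in R, the concentration cancels and S_{S/T} = k_S/k_T = (A_S/A_T)·exp[(E_T−E_S)/(RT)].
(E_T−E_S)/(RT) = (85.9−65.0)×10³/(8.314×795) = 20900/6610 = 3.162.
k_S/k_T = (9.11×10^9/1.92×10^12)·exp(3.162) = 0.004745 × 23.62 = 0.112.
Since E_S < E_T, lowering the temperature improves selectivity toward S.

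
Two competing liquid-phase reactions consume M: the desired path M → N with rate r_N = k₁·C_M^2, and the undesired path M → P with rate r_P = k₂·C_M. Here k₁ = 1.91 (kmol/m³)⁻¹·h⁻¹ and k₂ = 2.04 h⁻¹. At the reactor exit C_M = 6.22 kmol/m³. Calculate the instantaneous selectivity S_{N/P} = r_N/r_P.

5.82

S_{N/P} = r_N/r_P = (k₁·C_M^2)/(k₂·C_M) = (k₁/k₂)·C_M.
= (1.91×6.220^2) / (2.04×6.220) = 73.89/12.69 = 5.82.
Since the desired path is higher order in M, keeping C_M high (PFR or concentrated feed) favours N.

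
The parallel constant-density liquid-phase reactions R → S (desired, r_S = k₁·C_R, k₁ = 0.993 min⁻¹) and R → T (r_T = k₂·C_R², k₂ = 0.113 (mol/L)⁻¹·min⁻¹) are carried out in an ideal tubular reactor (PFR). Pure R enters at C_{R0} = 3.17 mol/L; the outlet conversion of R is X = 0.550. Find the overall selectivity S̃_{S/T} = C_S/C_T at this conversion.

C_R = C_{R0}(1−X) = 1.426 mol/L.
Along a PFR/batch, dC_S/dC_R = −r_S/(r_S+r_T) = −k₁/(k₁+k₂·C_R).
Integrating from C_{R0} to C_R: C_S = (0.993/0.113)·ln[(0.993+0.113·3.17)/(0.993+0.113·1.43)] = 8.788·ln(1.351/1.154) = 1.385 mol/L.
C_T = (C_{R0}−C_R)−C_S = 0.3586 mol/L; S̃_{S/T} = 1.385/0.3586 = 3.86.

3.86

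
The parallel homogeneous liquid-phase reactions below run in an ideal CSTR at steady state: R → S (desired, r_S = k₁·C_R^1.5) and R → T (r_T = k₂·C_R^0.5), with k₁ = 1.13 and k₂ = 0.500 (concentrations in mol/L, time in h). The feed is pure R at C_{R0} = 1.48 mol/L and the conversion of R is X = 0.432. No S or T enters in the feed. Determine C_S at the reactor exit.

0.419 mol/L

Exit C_R = C_{R0}(1−X) = 1.48×0.568 = 0.8406 mol/L.
Rates in a CSTR are evaluated at the outlet concentration: r_S = 1.13×0.8406^1.5 = 0.8710, r_T = 0.500×0.8406^0.5 = 0.4584.
Fraction of consumed R going to S: r_S/(r_S+r_T) = 0.6552.
C_S = 0.6552·C_{R0}·X = 0.6552×1.48×0.432 = 0.419 mol/L.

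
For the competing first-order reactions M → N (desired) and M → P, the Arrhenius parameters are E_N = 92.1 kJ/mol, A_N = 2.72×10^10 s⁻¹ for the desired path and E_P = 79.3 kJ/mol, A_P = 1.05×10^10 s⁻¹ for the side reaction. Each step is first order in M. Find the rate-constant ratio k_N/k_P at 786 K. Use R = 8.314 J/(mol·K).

With equal orders, S_{N/P} = k_N/k_P = (A_N/A_P)·exp[(E_P−E_N)/(RT)].
(E_P−E_N)/(RT) = (79.3−92.1)×10³/(8.314×786) = -12800/6535 = -1.959.
k_N/k_P = (2.72×10^10/1.05×10^10)·exp(-1.959) = 2.590 × 0.1410 = 0.365.

0.365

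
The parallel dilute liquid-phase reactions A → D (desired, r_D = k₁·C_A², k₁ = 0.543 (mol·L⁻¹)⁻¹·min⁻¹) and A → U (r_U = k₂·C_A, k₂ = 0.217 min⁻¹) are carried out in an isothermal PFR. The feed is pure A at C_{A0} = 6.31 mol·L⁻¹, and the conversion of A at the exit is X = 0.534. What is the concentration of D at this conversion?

3.09 mol·L⁻¹

C_A = C_{A0}(1−X) = 2.940 mol·L⁻¹.
Along a PFR/batch, dC_U/dC_A = −r_U/(r_D+r_U) = −k₂/(k₂+k₁·C_A).
Integrating from C_{A0} to C_A: C_U = (0.217/0.543)·ln[(0.217+0.543·6.31)/(0.217+0.543·2.94)] = 0.3996·ln(3.643/1.814) = 0.2788 mol·L⁻¹.
Then C_D = (C_{A0}−C_A) − C_U = 3.370 − 0.2788 = 3.091 mol·L⁻¹.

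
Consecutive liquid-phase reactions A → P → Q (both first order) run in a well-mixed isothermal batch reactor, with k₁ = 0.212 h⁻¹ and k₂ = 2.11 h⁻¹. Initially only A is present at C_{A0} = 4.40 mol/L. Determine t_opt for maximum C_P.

1.21 h

The intermediate peaks when r₁ = r₂, i.e. k₁e^(−k₁t) = k₂e^(−k₂t), giving t_opt = ln(k₂/k₁)/(k₂−k₁).
= ln(2.11/0.212)/(2.11−0.212) = ln(9.953)/1.898 = 2.298/1.898 = 1.21 h.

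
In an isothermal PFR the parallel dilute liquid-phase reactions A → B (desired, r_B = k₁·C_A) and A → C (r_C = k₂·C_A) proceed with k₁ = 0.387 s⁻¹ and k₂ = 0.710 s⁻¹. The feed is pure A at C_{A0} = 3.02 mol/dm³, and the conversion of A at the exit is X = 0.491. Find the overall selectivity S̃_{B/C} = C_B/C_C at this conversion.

C_A = C_{A0}(1−X) = 1.537 mol/dm³.
Both paths are first order in A, so the instantaneous fraction to B is constant: dC_B/d(−C_A) = k₁/(k₁+k₂) = 0.3528.
C_B = 0.3528·(C_{A0}−C_A) = 0.3528×1.483 = 0.523 mol/dm³.
C_C = (C_{A0}−C_A)−C_B = 0.9597 mol/dm³; S̃_{B/C} = 0.5231/0.9597 = 0.545.

0.545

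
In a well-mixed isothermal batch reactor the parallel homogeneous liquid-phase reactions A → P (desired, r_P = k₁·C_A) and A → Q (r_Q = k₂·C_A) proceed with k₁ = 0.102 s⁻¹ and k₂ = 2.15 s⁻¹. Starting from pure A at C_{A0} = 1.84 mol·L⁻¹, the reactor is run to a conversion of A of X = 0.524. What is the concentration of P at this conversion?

0.0437 mol·L⁻¹

C_A = C_{A0}(1−X) = 0.8758 mol·L⁻¹.
Both paths are first order in A, so the instantaneous fraction to P is constant: dC_P/d(−C_A) = k₁/(k₁+k₂) = 0.04529.
C_P = 0.04529·(C_{A0}−C_A) = 0.04529×0.9642 = 0.0437 mol·L⁻¹.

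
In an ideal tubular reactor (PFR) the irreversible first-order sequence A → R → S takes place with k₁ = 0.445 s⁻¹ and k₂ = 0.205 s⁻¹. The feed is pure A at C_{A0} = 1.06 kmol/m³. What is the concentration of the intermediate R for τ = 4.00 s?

0.534 kmol/m³

Solving the coupled first-order balances gives C_R(τ) = [k₁/(k₂−k₁)]·C_{A0}·(e^(−k₁τ) − e^(−k₂τ)).
e^(−k₁τ) = e^(−0.445×4.00) = e^(−1.780) = 0.1686; e^(−k₂τ) = e^(−0.8200) = 0.4404.
C_R = 0.445×1.06/(0.205−0.445) × (0.1686−0.4404) = (-1.965)×(-0.2718) = 0.5342 kmol/m³.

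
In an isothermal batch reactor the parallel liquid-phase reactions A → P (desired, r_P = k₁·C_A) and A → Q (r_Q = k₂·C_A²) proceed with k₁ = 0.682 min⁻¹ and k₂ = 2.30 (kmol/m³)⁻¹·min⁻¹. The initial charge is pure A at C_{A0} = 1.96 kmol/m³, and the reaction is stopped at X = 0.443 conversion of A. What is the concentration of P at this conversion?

C_A = C_{A0}(1−X) = 1.092 kmol/m³.
Along a PFR/batch, dC_P/dC_A = −r_P/(r_P+r_Q) = −k₁/(k₁+k₂·C_A).
Integrating from C_{A0} to C_A: C_P = (0.682/2.30)·ln[(0.682+2.30·1.96)/(0.682+2.30·1.09)] = 0.2965·ln(5.190/3.193) = 0.1440 kmol/m³.

0.144 kmol/m³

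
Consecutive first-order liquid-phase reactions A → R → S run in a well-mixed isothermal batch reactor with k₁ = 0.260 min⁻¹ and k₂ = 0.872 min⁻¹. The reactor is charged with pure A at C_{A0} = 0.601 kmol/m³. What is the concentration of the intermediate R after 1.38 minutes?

0.102 kmol/m³

The intermediate concentration in a first-order A→B→C sequence is C_R = k₁C_{A0}(e^(−k₁t) − e^(−k₂t))/(k₂−k₁).
e^(−k₁t) = e^(−0.260×1.38) = e^(−0.3588) = 0.6985; e^(−k₂t) = e^(−1.203) = 0.3002.
C_R = 0.260×0.601/(0.872−0.260) × (0.6985−0.3002) = 0.2553×0.3983 = 0.1017 kmol/m³.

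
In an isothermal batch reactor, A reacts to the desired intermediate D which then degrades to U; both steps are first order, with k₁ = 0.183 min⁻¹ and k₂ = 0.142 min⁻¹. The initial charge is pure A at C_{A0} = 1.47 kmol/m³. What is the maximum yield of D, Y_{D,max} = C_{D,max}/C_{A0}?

At the optimum, C_{D,max}/C_{A0} = (k₁/k₂)^[k₂/(k₂−k₁)].
= (0.183/0.142)^(0.142/(0.142−0.183)) = (1.289)^(-3.463) = 0.4154.

0.415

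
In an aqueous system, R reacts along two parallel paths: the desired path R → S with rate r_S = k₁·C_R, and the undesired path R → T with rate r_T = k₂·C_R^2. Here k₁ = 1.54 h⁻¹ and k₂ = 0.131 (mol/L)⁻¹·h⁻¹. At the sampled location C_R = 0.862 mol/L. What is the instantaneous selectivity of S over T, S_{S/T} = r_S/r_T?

S_{S/T} = r_S/r_T = (k₁·C_R)/(k₂·C_R^2) = (k₁/k₂)·C_R⁻¹.
= (1.54×0.8620) / (0.131×0.8620^2) = 1.327/0.09734 = 13.6.

13.6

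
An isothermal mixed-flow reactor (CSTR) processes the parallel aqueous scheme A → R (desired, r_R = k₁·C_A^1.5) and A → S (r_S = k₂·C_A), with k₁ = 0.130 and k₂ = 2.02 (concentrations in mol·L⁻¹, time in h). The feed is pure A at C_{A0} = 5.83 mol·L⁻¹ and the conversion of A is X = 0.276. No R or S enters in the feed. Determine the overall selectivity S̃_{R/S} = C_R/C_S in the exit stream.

Exit C_A = C_{A0}(1−X) = 5.83×0.724 = 4.221 mol·L⁻¹.
In a CSTR the entire volume is at exit conditions, so r_R = 0.130×4.221^1.5 = 1.127 and r_S = 2.02×4.221 = 8.526.
Overall selectivity = C_R/C_S = r_Rτ/(r_Sτ) = r_R/r_S = 0.132.

0.132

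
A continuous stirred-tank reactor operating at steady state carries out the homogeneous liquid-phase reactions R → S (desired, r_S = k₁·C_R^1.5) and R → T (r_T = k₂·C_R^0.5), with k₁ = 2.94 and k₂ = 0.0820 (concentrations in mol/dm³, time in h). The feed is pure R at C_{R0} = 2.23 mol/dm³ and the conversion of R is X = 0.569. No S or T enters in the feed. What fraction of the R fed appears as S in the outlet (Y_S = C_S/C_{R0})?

Exit C_R = C_{R0}(1−X) = 2.23×0.431 = 0.9611 mol/dm³.
Rates in a CSTR are evaluated at the outlet concentration: r_S = 2.94×0.9611^1.5 = 2.770, r_T = 0.0820×0.9611^0.5 = 0.08039.
Fraction of consumed R going to S: r_S/(r_S+r_T) = 0.9718.
C_S = 0.9718·C_{R0}·X = 0.9718×2.23×0.569 = 1.23 mol/dm³; Y_S = C_S/C_{R0} = 0.553.

0.553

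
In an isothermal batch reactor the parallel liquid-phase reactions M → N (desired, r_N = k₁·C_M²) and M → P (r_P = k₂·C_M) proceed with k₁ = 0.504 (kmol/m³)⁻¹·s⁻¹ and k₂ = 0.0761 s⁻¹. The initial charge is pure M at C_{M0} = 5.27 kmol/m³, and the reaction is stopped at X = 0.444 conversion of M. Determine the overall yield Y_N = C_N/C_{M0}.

C_M = C_{M0}(1−X) = 2.930 kmol/m³.
Along a PFR/batch, dC_P/dC_M = −r_P/(r_N+r_P) = −k₂/(k₂+k₁·C_M).
Integrating from C_{M0} to C_M: C_P = (0.0761/0.504)·ln[(0.0761+0.504·5.27)/(0.0761+0.504·2.93)] = 0.1510·ln(2.732/1.553) = 0.08531 kmol/m³.
Then C_N = (C_{M0}−C_M) − C_P = 2.340 − 0.08531 = 2.255 kmol/m³.
Y_N = C_N/C_{M0} = 2.255/5.27 = 0.428.

0.428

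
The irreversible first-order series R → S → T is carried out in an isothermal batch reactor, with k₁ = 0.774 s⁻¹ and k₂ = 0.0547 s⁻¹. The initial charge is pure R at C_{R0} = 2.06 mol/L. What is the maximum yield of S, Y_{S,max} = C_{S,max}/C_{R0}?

0.818

Evaluating C_S at t_opt = ln(k₂/k₁)/(k₂−k₁) gives C_{S,max}/C_{R0} = (k₁/k₂)^[k₂/(k₂−k₁)].
= (0.774/0.0547)^(0.0547/(0.0547−0.774)) = (14.15)^(-0.07605) = 0.8175.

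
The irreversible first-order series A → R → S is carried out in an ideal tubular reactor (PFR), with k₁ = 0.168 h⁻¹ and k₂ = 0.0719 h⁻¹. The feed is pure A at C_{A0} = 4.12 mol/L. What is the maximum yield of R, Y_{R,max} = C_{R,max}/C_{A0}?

For a first-order series the maximum intermediate yield is C_{R,max}/C_{A0} = (k₁/k₂)^[k₂/(k₂−k₁)].
= (0.168/0.0719)^(0.0719/(0.0719−0.168)) = (2.337)^(-0.7482) = 0.5300.

0.530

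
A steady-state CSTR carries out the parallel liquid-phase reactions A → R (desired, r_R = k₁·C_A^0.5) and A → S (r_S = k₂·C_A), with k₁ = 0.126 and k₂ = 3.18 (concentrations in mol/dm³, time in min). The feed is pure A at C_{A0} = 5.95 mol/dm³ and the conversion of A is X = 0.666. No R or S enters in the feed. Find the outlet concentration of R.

0.108 mol/dm³

Exit C_A = C_{A0}(1−X) = 5.95×0.334 = 1.987 mol/dm³.
Rates in a CSTR are evaluated at the outlet concentration: r_R = 0.126×1.987^0.5 = 0.1776, r_S = 3.18×1.987 = 6.320.
Fraction of consumed A going to R: r_R/(r_R+r_S) = 0.02734.
C_R = 0.02734·C_{A0}·X = 0.02734×5.95×0.666 = 0.108 mol/dm³.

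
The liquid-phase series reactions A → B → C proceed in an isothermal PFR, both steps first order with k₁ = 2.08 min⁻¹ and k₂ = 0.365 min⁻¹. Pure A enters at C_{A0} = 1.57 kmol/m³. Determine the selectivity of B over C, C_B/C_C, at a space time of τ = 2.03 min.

Solving the coupled first-order balances gives C_B(τ) = [k₁/(k₂−k₁)]·C_{A0}·(e^(−k₁τ) − e^(−k₂τ)).
e^(−k₁τ) = e^(−2.08×2.03) = e^(−4.222) = 0.01466; e^(−k₂τ) = e^(−0.7409) = 0.4767.
C_B = 2.08×1.57/(0.365−2.08) × (0.01466−0.4767) = (-1.904)×(-0.4620) = 0.8797 kmol/m³.
C_A = C_{A0}e^(−k₁τ) = 0.02302 kmol/m³, so C_C = C_{A0}−C_A−C_B = 0.6673 kmol/m³; C_B/C_C = 1.32.

1.32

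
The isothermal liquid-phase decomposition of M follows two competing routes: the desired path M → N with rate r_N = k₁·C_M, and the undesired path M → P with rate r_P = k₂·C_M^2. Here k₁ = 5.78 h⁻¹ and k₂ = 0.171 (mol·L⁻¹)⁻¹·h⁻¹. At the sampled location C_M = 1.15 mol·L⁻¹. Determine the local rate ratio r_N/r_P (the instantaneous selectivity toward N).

29.4

S_{N/P} = r_N/r_P = (k₁·C_M)/(k₂·C_M^2) = (k₁/k₂)·C_M⁻¹.
= (5.78×1.150) / (0.171×1.150^2) = 6.647/0.2261 = 29.4.
The undesired path is higher order in M, so low C_M (CSTR or dilute feed) favours N.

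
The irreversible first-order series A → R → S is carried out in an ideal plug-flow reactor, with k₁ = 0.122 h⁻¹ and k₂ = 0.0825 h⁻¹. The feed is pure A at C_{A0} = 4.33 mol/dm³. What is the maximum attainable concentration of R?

1.91 mol/dm³

For a first-order series the maximum intermediate yield is C_{R,max}/C_{A0} = (k₁/k₂)^[k₂/(k₂−k₁)].
= (0.122/0.0825)^(0.0825/(0.0825−0.122)) = (1.479)^(-2.089) = 0.4417.
C_{R,max} = 0.4417×4.33 = 1.91 mol/dm³.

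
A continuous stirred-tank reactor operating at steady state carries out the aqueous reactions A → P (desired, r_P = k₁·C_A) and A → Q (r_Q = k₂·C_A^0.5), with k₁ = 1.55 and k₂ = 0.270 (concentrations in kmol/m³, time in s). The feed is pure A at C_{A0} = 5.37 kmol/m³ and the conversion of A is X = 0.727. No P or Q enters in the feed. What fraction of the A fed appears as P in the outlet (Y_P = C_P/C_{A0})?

Exit C_A = C_{A0}(1−X) = 5.37×0.273 = 1.466 kmol/m³.
A CSTR operates uniformly at the exit composition, giving r_P = 2.272 and r_Q = 0.3269 (each k·C_A^n at C_A = 1.466).
Fraction of consumed A going to P: r_P/(r_P+r_Q) = 0.8742.
C_P = 0.8742·C_{A0}·X = 0.8742×5.37×0.727 = 3.41 kmol/m³; Y_P = C_P/C_{A0} = 0.636.

0.636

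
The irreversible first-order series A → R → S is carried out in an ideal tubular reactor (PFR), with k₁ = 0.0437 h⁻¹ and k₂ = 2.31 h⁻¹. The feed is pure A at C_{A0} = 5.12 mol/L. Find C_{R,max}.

0.0897 mol/L

At the optimum, C_{R,max}/C_{A0} = (k₁/k₂)^[k₂/(k₂−k₁)].
= (0.0437/2.31)^(2.31/(2.31−0.0437)) = (0.01892)^(1.019) = 0.01752.
C_{R,max} = 0.01752×5.12 = 0.0897 mol/L.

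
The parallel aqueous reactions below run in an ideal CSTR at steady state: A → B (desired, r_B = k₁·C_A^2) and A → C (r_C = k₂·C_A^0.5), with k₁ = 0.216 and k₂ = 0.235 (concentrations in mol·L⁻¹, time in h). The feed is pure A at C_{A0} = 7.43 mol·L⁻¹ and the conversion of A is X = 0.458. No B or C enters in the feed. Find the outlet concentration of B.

Exit C_A = C_{A0}(1−X) = 7.43×0.542 = 4.027 mol·L⁻¹.
In a CSTR the entire volume is at exit conditions, so r_B = 0.216×4.027^2 = 3.503 and r_C = 0.235×4.027^0.5 = 0.4716.
Fraction of consumed A going to B: r_B/(r_B+r_C) = 0.8813.
C_B = 0.8813·C_{A0}·X = 0.8813×7.43×0.458 = 3.00 mol·L⁻¹.

3.00 mol·L⁻¹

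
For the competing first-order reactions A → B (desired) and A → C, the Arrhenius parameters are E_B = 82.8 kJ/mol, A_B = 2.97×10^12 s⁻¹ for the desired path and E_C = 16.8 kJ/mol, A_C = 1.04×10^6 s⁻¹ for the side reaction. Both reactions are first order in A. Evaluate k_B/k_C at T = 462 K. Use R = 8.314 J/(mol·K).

0.0985

With equal orders, S_{B/C} = k_B/k_C = (A_B/A_C)·exp[(E_C−E_B)/(RT)].
(E_C−E_B)/(RT) = (16.8−82.8)×10³/(8.314×462) = -66000/3841 = -17.18.
k_B/k_C = (2.97×10^12/1.04×10^6)·exp(-17.18) = 2.856×10^6 × 3.449×10^-8 = 0.0985.
Since E_B > E_C, raising the temperature improves selectivity toward B.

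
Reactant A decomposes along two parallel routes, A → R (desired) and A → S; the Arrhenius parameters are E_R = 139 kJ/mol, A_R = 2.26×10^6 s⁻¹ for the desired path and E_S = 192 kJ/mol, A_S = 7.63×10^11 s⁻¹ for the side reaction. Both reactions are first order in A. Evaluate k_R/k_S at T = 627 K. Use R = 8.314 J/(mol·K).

0.0771

k_R/k_S = (A_R/A_S)·exp[−(E_R−E_S)/(RT)] = (A_R/A_S)·exp[(E_S−E_R)/(RT)].
(E_S−E_R)/(RT) = (192−139)×10³/(8.314×627) = 53000/5213 = 10.17.
k_R/k_S = (2.26×10^6/7.63×10^11)·exp(10.17) = 2.962×10^-6 × 26033 = 0.0771.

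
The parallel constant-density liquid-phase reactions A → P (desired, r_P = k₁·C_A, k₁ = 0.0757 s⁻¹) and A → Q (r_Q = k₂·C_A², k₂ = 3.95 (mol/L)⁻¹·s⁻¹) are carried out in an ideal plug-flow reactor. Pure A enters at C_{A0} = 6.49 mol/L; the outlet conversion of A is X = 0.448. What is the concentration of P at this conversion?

C_A = C_{A0}(1−X) = 3.582 mol/L.
Along a PFR/batch, dC_P/dC_A = −r_P/(r_P+r_Q) = −k₁/(k₁+k₂·C_A).
Integrating from C_{A0} to C_A: C_P = (0.0757/3.95)·ln[(0.0757+3.95·6.49)/(0.0757+3.95·3.58)] = 0.01916·ln(25.71/14.23) = 0.01134 mol/L.

0.0113 mol/L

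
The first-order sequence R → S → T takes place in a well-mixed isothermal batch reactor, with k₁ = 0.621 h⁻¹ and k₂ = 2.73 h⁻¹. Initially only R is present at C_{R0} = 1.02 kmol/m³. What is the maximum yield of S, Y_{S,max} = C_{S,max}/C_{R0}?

0.147

At the optimum, C_{S,max}/C_{R0} = (k₁/k₂)^[k₂/(k₂−k₁)].
= (0.621/2.73)^(2.73/(2.73−0.621)) = (0.2275)^(1.294) = 0.1471.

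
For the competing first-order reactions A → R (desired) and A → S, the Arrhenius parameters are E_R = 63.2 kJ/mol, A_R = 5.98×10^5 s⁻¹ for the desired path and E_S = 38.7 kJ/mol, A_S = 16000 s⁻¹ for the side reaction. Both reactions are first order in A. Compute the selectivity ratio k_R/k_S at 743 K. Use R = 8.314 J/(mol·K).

0.708

With equal orders, S_{R/S} = k_R/k_S = (A_R/A_S)·exp[(E_S−E_R)/(RT)].
(E_S−E_R)/(RT) = (38.7−63.2)×10³/(8.314×743) = -24500/6177 = -3.966.
k_R/k_S = (5.98×10^5/16000)·exp(-3.966) = 37.38 × 0.01895 = 0.708.
Since E_R > E_S, raising the temperature improves selectivity toward R.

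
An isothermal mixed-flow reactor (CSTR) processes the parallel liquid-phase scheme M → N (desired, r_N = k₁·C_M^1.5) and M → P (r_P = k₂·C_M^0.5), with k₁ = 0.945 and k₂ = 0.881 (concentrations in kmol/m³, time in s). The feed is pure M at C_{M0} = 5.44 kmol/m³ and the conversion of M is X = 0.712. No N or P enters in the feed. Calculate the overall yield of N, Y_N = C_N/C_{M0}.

0.446

Exit C_M = C_{M0}(1−X) = 5.44×0.288 = 1.567 kmol/m³.
Rates in a CSTR are evaluated at the outlet concentration: r_N = 0.945×1.567^1.5 = 1.853, r_P = 0.881×1.567^0.5 = 1.103.
Fraction of consumed M going to N: r_N/(r_N+r_P) = 0.6269.
C_N = 0.6269·C_{M0}·X = 0.6269×5.44×0.712 = 2.43 kmol/m³; Y_N = C_N/C_{M0} = 0.446.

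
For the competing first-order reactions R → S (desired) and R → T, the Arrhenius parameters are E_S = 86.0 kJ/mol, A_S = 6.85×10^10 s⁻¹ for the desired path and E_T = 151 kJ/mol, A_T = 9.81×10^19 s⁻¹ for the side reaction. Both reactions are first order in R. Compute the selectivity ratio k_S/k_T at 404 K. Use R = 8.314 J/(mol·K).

With equal orders, S_{S/T} = k_S/k_T = (A_S/A_T)·exp[(E_T−E_S)/(RT)].
(E_T−E_S)/(RT) = (151−86.0)×10³/(8.314×404) = 65000/3359 = 19.35.
k_S/k_T = (6.85×10^10/9.81×10^19)·exp(19.35) = 6.983×10^-10 × 2.537×10^8 = 0.177.
Since E_S < E_T, lowering the temperature improves selectivity toward S.

0.177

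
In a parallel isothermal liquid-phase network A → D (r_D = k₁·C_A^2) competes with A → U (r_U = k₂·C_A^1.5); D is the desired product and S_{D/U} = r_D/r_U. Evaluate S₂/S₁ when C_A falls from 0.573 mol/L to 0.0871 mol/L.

S_{D/U} = (k₁/k₂)·C_A^0.5, so S₂/S₁ = (C_{A,2}/C_{A,1})^0.5.
= (0.0871/0.573)^0.5 = (0.1520)^0.5 = 0.390.

0.390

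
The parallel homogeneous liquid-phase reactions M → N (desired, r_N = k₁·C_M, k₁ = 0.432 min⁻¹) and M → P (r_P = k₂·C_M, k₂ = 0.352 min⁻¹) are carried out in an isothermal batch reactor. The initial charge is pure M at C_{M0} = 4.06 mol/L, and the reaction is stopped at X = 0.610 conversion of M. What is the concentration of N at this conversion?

1.36 mol/L

C_M = C_{M0}(1−X) = 1.583 mol/L.
Both paths are first order in M, so the instantaneous fraction to N is constant: dC_N/d(−C_M) = k₁/(k₁+k₂) = 0.5510.
C_N = 0.5510·(C_{M0}−C_M) = 0.5510×2.477 = 1.36 mol/L.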